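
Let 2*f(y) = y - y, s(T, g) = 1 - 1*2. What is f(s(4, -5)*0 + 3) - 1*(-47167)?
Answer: 47167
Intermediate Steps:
s(T, g) = -1 (s(T, g) = 1 - 2 = -1)
f(y) = 0 (f(y) = (y - y)/2 = (½)*0 = 0)
f(s(4, -5)*0 + 3) - 1*(-47167) = 0 - 1*(-47167) = 0 + 47167 = 47167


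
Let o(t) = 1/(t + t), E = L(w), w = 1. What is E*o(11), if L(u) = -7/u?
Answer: -7/22 ≈ -0.31818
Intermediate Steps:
E = -7 (E = -7/1 = -7*1 = -7)
o(t) = 1/(2*t)
E*o(11) = -7/(2*11) = -7*1/22 = -7/22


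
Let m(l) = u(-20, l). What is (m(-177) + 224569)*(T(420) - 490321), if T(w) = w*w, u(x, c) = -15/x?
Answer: -281988641959/4 ≈ -7.0497e+10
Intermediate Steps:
m(l) = ¾ (m(l) = -15/(-20) = -15*(-1/20) = ¾)
T(w) = w²
(m(-177) + 224569)*(T(420) - 490321) = (¾ + 224569)*(420² - 490321) = 898279*(176400 - 490321)/4 = (898279/4)*(-313921) = -281988641959/4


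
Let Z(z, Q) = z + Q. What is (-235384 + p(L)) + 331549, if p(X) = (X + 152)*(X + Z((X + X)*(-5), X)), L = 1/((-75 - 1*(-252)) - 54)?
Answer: 1454730709/15129 ≈ 96155.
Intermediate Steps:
Z(z, Q) = Q + z
L = 1/123 (L = 1/((-75 + 252) - 54) = 1/(177 - 54) = 1/123 ≈ 0.0081301)
p(X) = -8*X*(152 + X) (p(X) = (X + 152)*(X + (X + (X + X)*(-5))) = (152 + X)*(X + (X + (2*X)*(-5))) = (152 + X)*(X + (X - 10*X)) = (152 + X)*(X - 9*X) = (152 + X)*(-8*X) = -8*X*(152 + X))
(-235384 + p(L)) + 331549 = (-235384 + 8*(1/123)*(-152 - 1*1/123)) + 331549 = (-235384 + 8*(1/123)*(-152 - 1/123)) + 331549 = (-235384 + 8*(1/123)*(-18697/123)) + 331549 = (-235384 - 149576/15129) + 331549 = -3561274112/15129 + 331549 = 1454730709/15129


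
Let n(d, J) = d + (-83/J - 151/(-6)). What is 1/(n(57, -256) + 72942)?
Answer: 768/56082809 ≈ 1.3694e-5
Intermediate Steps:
n(d, J) = 151/6 + d - 83/J (n(d, J) = d + (-83/J - 151*(-⅙)) = d + (-83/J + 151/6) = d + (151/6 - 83/J) = 151/6 + d - 83/J)
1/(n(57, -256) + 72942) = 1/((151/6 + 57 - 83/(-256)) + 72942) = 1/((151/6 + 57 - 83*(-1/256)) + 72942) = 1/((151/6 + 57 + 83/256) + 72942) = 1/(63353/768 + 72942) = 1/(56082809/768) = 768/56082809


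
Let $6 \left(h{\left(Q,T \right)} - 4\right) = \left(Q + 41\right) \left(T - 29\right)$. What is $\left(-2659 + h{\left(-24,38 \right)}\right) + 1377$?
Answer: $- \frac{2505}{2} \approx -1252.5$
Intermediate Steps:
$h{\left(Q,T \right)} = 4 + \frac{\left(-29 + T\right) \left(41 + Q\right)}{6}$ ($h{\left(Q,T \right)} = 4 + \frac{\left(Q + 41\right) \left(T - 29\right)}{6} = 4 + \frac{\left(41 + Q\right) \left(-29 + T\right)}{6} = 4 + \frac{\left(-29 + T\right) \left(41 + Q\right)}{6}$)
$\left(-2659 + h{\left(-24,38 \right)}\right) + 1377 = \left(-2659 + \left(- \frac{1165}{6} - -116 + \frac{41}{6} \cdot 38 + \frac{1}{6} \left(-24\right) 38\right)\right) + 1377 = \left(-2659 + \left(- \frac{1165}{6} + 116 + \frac{779}{3} - 152\right)\right) + 1377 = \left(-2659 + \frac{59}{2}\right) + 1377 = - \frac{5259}{2} + 1377 = - \frac{2505}{2}$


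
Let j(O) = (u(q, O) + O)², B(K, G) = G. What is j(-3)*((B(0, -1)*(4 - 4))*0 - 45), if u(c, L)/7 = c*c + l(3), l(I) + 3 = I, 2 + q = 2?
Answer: -405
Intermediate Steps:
q = 0 (q = -2 + 2 = 0)
l(I) = -3 + I
u(c, L) = 7*c² (u(c, L) = 7*(c*c + (-3 + 3)) = 7*(c² + 0) = 7*c²)
j(O) = O² (j(O) = (7*0² + O)² = (7*0 + O)² = (0 + O)² = O²)
j(-3)*((B(0, -1)*(4 - 4))*0 - 45) = (-3)²*(-(4 - 4)*0 - 45) = 9*(-1*0*0 - 45) = 9*(0*0 - 45) = 9*(0 - 45) = 9*(-45) = -405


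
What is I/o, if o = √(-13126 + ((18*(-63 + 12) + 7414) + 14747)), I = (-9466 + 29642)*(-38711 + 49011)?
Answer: 207812800*√8117/8117 ≈ 2.3066e+6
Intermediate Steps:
I = 207812800 (I = 20176*10300 = 207812800)
o = √8117 (o = √(-13126 + ((18*(-51) + 7414) + 14747)) = √(-13126 + ((-918 + 7414) + 14747)) = √(-13126 + (6496 + 14747)) = √(-13126 + 21243) = √8117 ≈ 90.094)
I/o = 207812800/(√8117) = 207812800*(√8117/8117) = 207812800*√8117/8117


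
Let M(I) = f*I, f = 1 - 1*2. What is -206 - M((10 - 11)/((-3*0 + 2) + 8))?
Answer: -2061/10 ≈ -206.10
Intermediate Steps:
f = -1 (f = 1 - 2 = -1)
M(I) = -I
-206 - M((10 - 11)/((-3*0 + 2) + 8)) = -206 - (-1)*(10 - 11)/((-3*0 + 2) + 8) = -206 - (-1)*(-1/((0 + 2) + 8)) = -206 - (-1)*(-1/(2 + 8)) = -206 - (-1)*(-1/10) = -206 - (-1)*(-1*⅒) = -206 - (-1)*(-1)/10 = -206 - 1*⅒ = -206 - ⅒ = -2061/10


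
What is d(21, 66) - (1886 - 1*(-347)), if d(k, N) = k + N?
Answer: -2146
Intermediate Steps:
d(k, N) = N + k
d(21, 66) - (1886 - 1*(-347)) = (66 + 21) - (1886 - 1*(-347)) = 87 - (1886 + 347) = 87 - 1*2233 = 87 - 2233 = -2146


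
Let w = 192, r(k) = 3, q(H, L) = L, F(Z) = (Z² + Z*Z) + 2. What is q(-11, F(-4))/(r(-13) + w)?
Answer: 34/195 ≈ 0.17436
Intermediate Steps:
F(Z) = 2 + 2*Z² (F(Z) = (Z² + Z²) + 2 = 2*Z² + 2 = 2 + 2*Z²)
q(-11, F(-4))/(r(-13) + w) = (2 + 2*(-4)²)/(3 + 192) = (2 + 2*16)/195 = (2 + 32)/195 = (1/195)*34 = 34/195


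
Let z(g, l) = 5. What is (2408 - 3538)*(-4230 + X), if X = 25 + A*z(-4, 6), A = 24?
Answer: 4616050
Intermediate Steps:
X = 145 (X = 25 + 24*5 = 25 + 120 = 145)
(2408 - 3538)*(-4230 + X) = (2408 - 3538)*(-4230 + 145) = -1130*(-4085) = 4616050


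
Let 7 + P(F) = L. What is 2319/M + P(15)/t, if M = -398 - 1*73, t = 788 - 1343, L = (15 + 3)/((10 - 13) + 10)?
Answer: -2998238/609945 ≈ -4.9156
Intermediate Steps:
L = 18/7 (L = 18/(-3 + 10) = 18/7 ≈ 2.5714)
P(F) = -31/7 (P(F) = -7 + 18/7 = -31/7)
t = -555
M = -471 (M = -398 - 73 = -471)
2319/M + P(15)/t = 2319/(-471) - 31/7/(-555) = 2319*(-1/471) - 31/7*(-1/555) = -773/157 + 31/3885 = -2998238/609945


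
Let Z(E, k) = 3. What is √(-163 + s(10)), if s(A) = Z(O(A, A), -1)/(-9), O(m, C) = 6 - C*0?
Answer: 7*I*√30/3 ≈ 12.78*I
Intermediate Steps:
O(m, C) = 6 (O(m, C) = 6 + 0 = 6)
s(A) = -⅓ (s(A) = 3/(-9) = 3*(-⅑) = -⅓)
√(-163 + s(10)) = √(-163 - ⅓) = √(-490/3) = 7*I*√30/3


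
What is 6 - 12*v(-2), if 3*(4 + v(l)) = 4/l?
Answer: 62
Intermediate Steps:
v(l) = -4 + 4/(3*l) (v(l) = -4 + (4/l)/3 = -4 + 4/(3*l))
6 - 12*v(-2) = 6 - 12*(-4 + (4/3)/(-2)) = 6 - 12*(-4 + (4/3)*(-1/2)) = 6 - 12*(-4 - 2/3) = 6 - 12*(-14/3) = 6 + 56 = 62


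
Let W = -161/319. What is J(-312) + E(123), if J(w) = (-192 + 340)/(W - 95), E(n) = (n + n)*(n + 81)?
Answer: 764429266/15233 ≈ 50182.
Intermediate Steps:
E(n) = 2*n*(81 + n) (E(n) = (2*n)*(81 + n) = 2*n*(81 + n))
W = -161/319 ≈ -0.50470
J(w) = -23606/15233 (J(w) = (-192 + 340)/(-161/319 - 95) = 148/(-30466/319) = 148*(-319/30466) = -23606/15233)
J(-312) + E(123) = -23606/15233 + 2*123*(81 + 123) = -23606/15233 + 2*123*204 = -23606/15233 + 50184 = 764429266/15233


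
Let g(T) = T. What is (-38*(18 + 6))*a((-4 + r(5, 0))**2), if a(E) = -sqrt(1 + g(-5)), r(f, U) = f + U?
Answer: 1824*I ≈ 1824.0*I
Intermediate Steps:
r(f, U) = U + f
a(E) = -2*I (a(E) = -sqrt(1 - 5) = -sqrt(-4) = -2*I)
(-38*(18 + 6))*a((-4 + r(5, 0))**2) = (-38*(18 + 6))*(-2*I) = (-38*24)*(-2*I) = -(-1824)*I = 1824*I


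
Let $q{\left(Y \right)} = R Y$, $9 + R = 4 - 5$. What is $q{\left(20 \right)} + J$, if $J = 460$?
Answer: $260$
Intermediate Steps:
$R = -10$ ($R = -9 + \left(4 - 5\right) = -9 - 1 = -10$)
$q{\left(Y \right)} = - 10 Y$
$q{\left(20 \right)} + J = \left(-10\right) 20 + 460 = -200 + 460 = 260$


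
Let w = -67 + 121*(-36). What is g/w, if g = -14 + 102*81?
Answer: -8248/4423 ≈ -1.8648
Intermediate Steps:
g = 8248 (g = -14 + 8262 = 8248)
w = -4423 (w = -67 - 4356 = -4423)
g/w = 8248/(-4423) = 8248*(-1/4423) = -8248/4423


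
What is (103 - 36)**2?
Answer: 4489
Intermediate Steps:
(103 - 36)**2 = 67**2 = 4489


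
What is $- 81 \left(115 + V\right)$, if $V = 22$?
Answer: $-11097$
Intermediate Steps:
$- 81 \left(115 + V\right) = - 81 \left(115 + 22\right) = \left(-81\right) 137 = -11097$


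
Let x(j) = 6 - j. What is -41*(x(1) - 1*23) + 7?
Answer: 745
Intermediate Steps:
-41*(x(1) - 1*23) + 7 = -41*((6 - 1*1) - 1*23) + 7 = -41*((6 - 1) - 23) + 7 = -41*(5 - 23) + 7 = -41*(-18) + 7 = 738 + 7 = 745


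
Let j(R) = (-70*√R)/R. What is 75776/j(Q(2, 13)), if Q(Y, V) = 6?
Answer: -37888*√6/35 ≈ -2651.6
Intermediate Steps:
j(R) = -70/√R
75776/j(Q(2, 13)) = 75776/((-35*√6/3)) = 75776*(-√6/70) = -37888*√6/35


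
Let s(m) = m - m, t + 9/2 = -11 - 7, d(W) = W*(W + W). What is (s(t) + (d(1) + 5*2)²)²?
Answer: 20736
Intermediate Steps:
d(W) = 2*W² (d(W) = W*(2*W) = 2*W²)
t = -45/2 (t = -9/2 + (-11 - 7) = -9/2 - 18 = -45/2 ≈ -22.500)
s(m) = 0
(s(t) + (d(1) + 5*2)²)² = (0 + (2*1² + 5*2)²)² = (0 + (2*1 + 10)²)² = (0 + (2 + 10)²)² = (0 + 12²)² = (0 + 144)² = 144² = 20736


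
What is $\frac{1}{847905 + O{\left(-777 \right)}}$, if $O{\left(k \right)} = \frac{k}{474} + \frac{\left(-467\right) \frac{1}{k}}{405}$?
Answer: $\frac{49720230}{42157950188521} \approx 1.1794 \cdot 10^{-6}$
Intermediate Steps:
$O{\left(k \right)} = - \frac{467}{405 k} + \frac{k}{474}$ ($O{\left(k \right)} = k \frac{1}{474} + - \frac{467}{k} \frac{1}{405} = \frac{k}{474} - \frac{467}{405 k} = - \frac{467}{405 k} + \frac{k}{474}$)
$\frac{1}{847905 + O{\left(-777 \right)}} = \frac{1}{847905 + \left(- \frac{467}{405 \left(-777\right)} + \frac{1}{474} \left(-777\right)\right)} = \frac{1}{847905 - \frac{81429629}{49720230}} = \frac{1}{\frac{42157950188521}{49720230}} = \frac{49720230}{42157950188521}$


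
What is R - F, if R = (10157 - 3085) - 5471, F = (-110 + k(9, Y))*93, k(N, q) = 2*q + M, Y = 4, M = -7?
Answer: 11738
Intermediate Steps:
k(N, q) = -7 + 2*q (k(N, q) = 2*q - 7 = -7 + 2*q)
F = -10137 (F = (-110 + (-7 + 2*4))*93 = (-110 + (-7 + 8))*93 = (-110 + 1)*93 = -109*93 = -10137)
R = 1601 (R = 7072 - 5471 = 1601)
R - F = 1601 - 1*(-10137) = 1601 + 10137 = 11738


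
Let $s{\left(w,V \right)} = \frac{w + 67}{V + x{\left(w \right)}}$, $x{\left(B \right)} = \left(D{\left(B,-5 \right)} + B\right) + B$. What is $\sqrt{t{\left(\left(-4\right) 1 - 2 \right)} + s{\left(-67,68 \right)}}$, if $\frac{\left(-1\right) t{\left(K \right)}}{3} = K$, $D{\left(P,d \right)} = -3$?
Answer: $3 \sqrt{2} \approx 4.2426$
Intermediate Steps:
$x{\left(B \right)} = -3 + 2 B$ ($x{\left(B \right)} = \left(-3 + B\right) + B = -3 + 2 B$)
$t{\left(K \right)} = - 3 K$
$s{\left(w,V \right)} = \frac{67 + w}{-3 + V + 2 w}$ ($s{\left(w,V \right)} = \frac{w + 67}{V + \left(-3 + 2 w\right)} = \frac{67 + w}{-3 + V + 2 w}$)
$\sqrt{t{\left(\left(-4\right) 1 - 2 \right)} + s{\left(-67,68 \right)}} = \sqrt{- 3 \left(\left(-4\right) 1 - 2\right) + \frac{67 - 67}{-3 + 68 + 2 \left(-67\right)}} = \sqrt{- 3 \left(-4 + \left(-2 + 0\right)\right) + \frac{1}{-3 + 68 - 134} \cdot 0} = \sqrt{- 3 \left(-4 - 2\right) + \frac{1}{-69} \cdot 0} = \sqrt{\left(-3\right) \left(-6\right) - 0} = \sqrt{18 + 0} = \sqrt{18} = 3 \sqrt{2}$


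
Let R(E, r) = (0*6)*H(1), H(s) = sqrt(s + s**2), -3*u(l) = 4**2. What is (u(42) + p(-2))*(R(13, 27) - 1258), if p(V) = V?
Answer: 27676/3 ≈ 9225.3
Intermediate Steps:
u(l) = -16/3 (u(l) = -1/3*4**2 = -1/3*16 = -16/3)
R(E, r) = 0 (R(E, r) = (0*6)*sqrt(1*(1 + 1)) = 0*sqrt(1*2) = 0*sqrt(2) = 0)
(u(42) + p(-2))*(R(13, 27) - 1258) = (-16/3 - 2)*(0 - 1258) = -22/3*(-1258) = 27676/3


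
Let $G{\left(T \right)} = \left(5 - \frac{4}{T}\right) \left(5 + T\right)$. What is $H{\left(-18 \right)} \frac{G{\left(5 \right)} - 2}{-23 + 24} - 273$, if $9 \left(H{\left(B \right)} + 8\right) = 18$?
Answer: $-513$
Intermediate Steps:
$H{\left(B \right)} = -6$ ($H{\left(B \right)} = -8 + \frac{1}{9} \cdot 18 = -8 + 2 = -6$)
$G{\left(T \right)} = \left(5 + T\right) \left(5 - \frac{4}{T}\right)$
$H{\left(-18 \right)} \frac{G{\left(5 \right)} - 2}{-23 + 24} - 273 = - 6 \frac{\left(21 - \frac{20}{5} + 5 \cdot 5\right) - 2}{-23 + 24} - 273 = - 6 \frac{\left(21 - 4 + 25\right) - 2}{1} - 273 = - 6 \left(\left(21 - 4 + 25\right) - 2\right) 1 - 273 = - 6 \left(42 - 2\right) 1 - 273 = - 6 \cdot 40 \cdot 1 - 273 = \left(-6\right) 40 - 273 = -240 - 273 = -513$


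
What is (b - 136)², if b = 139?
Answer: 9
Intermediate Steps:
(b - 136)² = (139 - 136)² = 3² = 9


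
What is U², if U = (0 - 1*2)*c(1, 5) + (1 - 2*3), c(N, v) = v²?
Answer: 3025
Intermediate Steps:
U = -55 (U = (0 - 1*2)*5² + (1 - 2*3) = (0 - 2)*25 + (1 - 6) = -2*25 - 5 = -50 - 5 = -55)
U² = (-55)² = 3025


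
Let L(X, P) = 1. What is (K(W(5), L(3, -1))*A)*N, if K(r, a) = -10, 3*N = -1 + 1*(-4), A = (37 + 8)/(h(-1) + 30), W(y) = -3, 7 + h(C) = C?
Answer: 375/11 ≈ 34.091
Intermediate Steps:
h(C) = -7 + C
A = 45/22 (A = (37 + 8)/((-7 - 1) + 30) = 45/(-8 + 30) = 45/22 ≈ 2.0455)
N = -5/3 (N = (-1 + 1*(-4))/3 = (-1 - 4)/3 = (⅓)*(-5) = -5/3 ≈ -1.6667)
(K(W(5), L(3, -1))*A)*N = -10*45/22*(-5/3) = -225/11*(-5/3) = 375/11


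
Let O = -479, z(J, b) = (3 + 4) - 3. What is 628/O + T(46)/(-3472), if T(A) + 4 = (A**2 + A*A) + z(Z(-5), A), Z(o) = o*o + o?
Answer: -525943/207886 ≈ -2.5300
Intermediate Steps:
Z(o) = o + o**2 (Z(o) = o**2 + o = o + o**2)
z(J, b) = 4 (z(J, b) = 7 - 3 = 4)
T(A) = 2*A**2 (T(A) = -4 + ((A**2 + A*A) + 4) = -4 + ((A**2 + A**2) + 4) = -4 + (2*A**2 + 4) = -4 + (4 + 2*A**2) = 2*A**2)
628/O + T(46)/(-3472) = 628/(-479) + (2*46**2)/(-3472) = 628*(-1/479) + (2*2116)*(-1/3472) = -628/479 + 4232*(-1/3472) = -628/479 - 529/434 = -525943/207886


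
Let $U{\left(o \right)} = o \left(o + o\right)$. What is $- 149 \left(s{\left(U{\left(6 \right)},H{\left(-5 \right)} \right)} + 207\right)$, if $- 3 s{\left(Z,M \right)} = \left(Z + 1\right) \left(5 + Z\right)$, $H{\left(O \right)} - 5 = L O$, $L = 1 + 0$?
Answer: $\frac{745000}{3} \approx 2.4833 \cdot 10^{5}$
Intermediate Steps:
$U{\left(o \right)} = 2 o^{2}$ ($U{\left(o \right)} = o 2 o = 2 o^{2}$)
$L = 1$
$H{\left(O \right)} = 5 + O$ ($H{\left(O \right)} = 5 + 1 O = 5 + O$)
$s{\left(Z,M \right)} = - \frac{\left(1 + Z\right) \left(5 + Z\right)}{3}$ ($s{\left(Z,M \right)} = - \frac{\left(Z + 1\right) \left(5 + Z\right)}{3} = - \frac{\left(1 + Z\right) \left(5 + Z\right)}{3}$)
$- 149 \left(s{\left(U{\left(6 \right)},H{\left(-5 \right)} \right)} + 207\right) = - 149 \left(\left(- \frac{5}{3} - 2 \cdot 2 \cdot 6^{2} - \frac{\left(2 \cdot 6^{2}\right)^{2}}{3}\right) + 207\right) = - 149 \left(\left(- \frac{5}{3} - 2 \cdot 2 \cdot 36 - \frac{\left(2 \cdot 36\right)^{2}}{3}\right) + 207\right) = - 149 \left(\left(- \frac{5}{3} - 144 - \frac{72^{2}}{3}\right) + 207\right) = - 149 \left(\left(- \frac{5}{3} - 144 - 1728\right) + 207\right) = - 149 \left(- \frac{5621}{3} + 207\right) = \left(-149\right) \left(- \frac{5000}{3}\right) = \frac{745000}{3}$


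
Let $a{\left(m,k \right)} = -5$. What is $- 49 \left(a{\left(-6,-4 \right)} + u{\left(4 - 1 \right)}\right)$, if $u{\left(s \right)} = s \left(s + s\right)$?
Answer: $-637$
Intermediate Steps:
$u{\left(s \right)} = 2 s^{2}$ ($u{\left(s \right)} = s 2 s = 2 s^{2}$)
$- 49 \left(a{\left(-6,-4 \right)} + u{\left(4 - 1 \right)}\right) = - 49 \left(-5 + 2 \left(4 - 1\right)^{2}\right) = - 49 \left(-5 + 2 \cdot 3^{2}\right) = - 49 \left(-5 + 2 \cdot 9\right) = - 49 \left(-5 + 18\right) = \left(-49\right) 13 = -637$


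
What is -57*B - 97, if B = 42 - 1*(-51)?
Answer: -5398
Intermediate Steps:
B = 93 (B = 42 + 51 = 93)
-57*B - 97 = -57*93 - 97 = -5301 - 97 = -5398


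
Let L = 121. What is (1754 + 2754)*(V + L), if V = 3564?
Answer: 16611980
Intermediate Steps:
(1754 + 2754)*(V + L) = (1754 + 2754)*(3564 + 121) = 4508*3685 = 16611980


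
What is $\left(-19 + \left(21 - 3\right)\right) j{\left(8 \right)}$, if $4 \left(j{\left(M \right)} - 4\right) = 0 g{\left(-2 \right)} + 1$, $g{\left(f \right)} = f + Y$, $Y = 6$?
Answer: $- \frac{17}{4} \approx -4.25$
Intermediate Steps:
$g{\left(f \right)} = 6 + f$ ($g{\left(f \right)} = f + 6 = 6 + f$)
$j{\left(M \right)} = \frac{17}{4}$ ($j{\left(M \right)} = 4 + \frac{0 \left(6 - 2\right) + 1}{4} = 4 + \frac{0 \cdot 4 + 1}{4} = 4 + \frac{0 + 1}{4} = 4 + \frac{1}{4} \cdot 1 = 4 + \frac{1}{4} = \frac{17}{4}$)
$\left(-19 + \left(21 - 3\right)\right) j{\left(8 \right)} = \left(-19 + \left(21 - 3\right)\right) \frac{17}{4} = \left(-19 + 18\right) \frac{17}{4} = \left(-1\right) \frac{17}{4} = - \frac{17}{4}$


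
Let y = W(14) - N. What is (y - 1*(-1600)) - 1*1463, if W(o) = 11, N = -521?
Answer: 669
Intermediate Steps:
y = 532 (y = 11 - 1*(-521) = 11 + 521 = 532)
(y - 1*(-1600)) - 1*1463 = (532 - 1*(-1600)) - 1*1463 = (532 + 1600) - 1463 = 2132 - 1463 = 669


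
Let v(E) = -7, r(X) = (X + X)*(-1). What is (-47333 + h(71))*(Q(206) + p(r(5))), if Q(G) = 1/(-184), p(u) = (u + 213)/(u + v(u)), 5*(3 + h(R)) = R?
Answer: 8841841721/15640 ≈ 5.6534e+5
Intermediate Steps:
r(X) = -2*X (r(X) = (2*X)*(-1) = -2*X)
h(R) = -3 + R/5
p(u) = (213 + u)/(-7 + u) (p(u) = (u + 213)/(u - 7) = (213 + u)/(-7 + u))
Q(G) = -1/184
(-47333 + h(71))*(Q(206) + p(r(5))) = (-47333 + (-3 + (1/5)*71))*(-1/184 + (213 - 2*5)/(-7 - 2*5)) = (-47333 + (-3 + 71/5))*(-1/184 + (213 - 10)/(-7 - 10)) = (-47333 + 56/5)*(-1/184 + 203/(-17)) = -236609*(-1/184 - 1/17*203)/5 = -236609*(-1/184 - 203/17)/5 = -236609/5*(-37369/3128) = 8841841721/15640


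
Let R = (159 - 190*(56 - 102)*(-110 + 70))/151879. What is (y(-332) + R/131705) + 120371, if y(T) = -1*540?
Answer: 2397006298246104/20003223695 ≈ 1.1983e+5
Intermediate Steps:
y(T) = -540
R = -349441/151879 (R = (159 - (-8740)*(-40))*(1/151879) = (159 - 190*1840)*(1/151879) = (159 - 349600)*(1/151879) = -349441*1/151879 = -349441/151879 ≈ -2.3008)
(y(-332) + R/131705) + 120371 = (-540 - 349441/151879/131705) + 120371 = (-540 - 349441/151879*1/131705) + 120371 = (-540 - 349441/20003223695) + 120371 = -10801741144741/20003223695 + 120371 = 2397006298246104/20003223695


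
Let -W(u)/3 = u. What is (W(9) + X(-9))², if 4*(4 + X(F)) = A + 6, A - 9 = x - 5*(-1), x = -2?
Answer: 2809/4 ≈ 702.25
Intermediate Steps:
A = 12 (A = 9 + (-2 - 5*(-1)) = 9 + (-2 + 5) = 9 + 3 = 12)
X(F) = ½ (X(F) = -4 + (12 + 6)/4 = -4 + (¼)*18 = -4 + 9/2 = ½)
W(u) = -3*u
(W(9) + X(-9))² = (-3*9 + ½)² = (-27 + ½)² = (-53/2)² = 2809/4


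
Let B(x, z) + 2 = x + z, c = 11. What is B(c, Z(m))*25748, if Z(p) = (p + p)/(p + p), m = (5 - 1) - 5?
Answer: 257480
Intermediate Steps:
m = -1 (m = 4 - 5 = -1)
Z(p) = 1 (Z(p) = (2*p)/((2*p)) = (2*p)*(1/(2*p)) = 1)
B(x, z) = -2 + x + z (B(x, z) = -2 + (x + z) = -2 + x + z)
B(c, Z(m))*25748 = (-2 + 11 + 1)*25748 = 10*25748 = 257480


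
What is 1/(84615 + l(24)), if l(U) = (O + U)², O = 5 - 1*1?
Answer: 1/85399 ≈ 1.1710e-5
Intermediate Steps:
O = 4 (O = 5 - 1 = 4)
l(U) = (4 + U)²
1/(84615 + l(24)) = 1/(84615 + (4 + 24)²) = 1/(84615 + 28²) = 1/(84615 + 784) = 1/85399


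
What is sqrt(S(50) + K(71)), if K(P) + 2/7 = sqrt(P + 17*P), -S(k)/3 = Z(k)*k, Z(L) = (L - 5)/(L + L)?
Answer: sqrt(-13286 + 588*sqrt(142))/14 ≈ 5.6601*I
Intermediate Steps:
Z(L) = (-5 + L)/(2*L) (Z(L) = (-5 + L)/((2*L)) = (-5 + L)*(1/(2*L)) = (-5 + L)/(2*L))
S(k) = 15/2 - 3*k/2 (S(k) = -3*(-5 + k)/(2*k)*k = -3*(-5/2 + k/2) = 15/2 - 3*k/2)
K(P) = -2/7 + 3*sqrt(2)*sqrt(P) (K(P) = -2/7 + sqrt(P + 17*P) = -2/7 + sqrt(18*P) = -2/7 + 3*sqrt(2)*sqrt(P))
sqrt(S(50) + K(71)) = sqrt((15/2 - 3/2*50) + (-2/7 + 3*sqrt(2)*sqrt(71))) = sqrt((15/2 - 75) + (-2/7 + 3*sqrt(142))) = sqrt(-135/2 + (-2/7 + 3*sqrt(142))) = sqrt(-949/14 + 3*sqrt(142))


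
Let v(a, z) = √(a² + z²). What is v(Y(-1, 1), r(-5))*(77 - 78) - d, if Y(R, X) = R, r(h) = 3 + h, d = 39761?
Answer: -39761 - √5 ≈ -39763.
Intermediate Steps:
v(Y(-1, 1), r(-5))*(77 - 78) - d = √((-1)² + (3 - 5)²)*(77 - 78) - 1*39761 = √(1 + (-2)²)*(-1) - 39761 = √(1 + 4)*(-1) - 39761 = √5*(-1) - 39761 = -√5 - 39761 = -39761 - √5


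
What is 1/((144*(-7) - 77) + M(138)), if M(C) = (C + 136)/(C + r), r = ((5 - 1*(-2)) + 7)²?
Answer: -167/181058 ≈ -0.00092236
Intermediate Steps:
r = 196 (r = ((5 + 2) + 7)² = (7 + 7)² = 14² = 196)
M(C) = (136 + C)/(196 + C) (M(C) = (C + 136)/(C + 196) = (136 + C)/(196 + C))
1/((144*(-7) - 77) + M(138)) = 1/((144*(-7) - 77) + (136 + 138)/(196 + 138)) = 1/((-1008 - 77) + 274/334) = 1/(-1085 + (1/334)*274) = 1/(-1085 + 137/167) = 1/(-181058/167) = -167/181058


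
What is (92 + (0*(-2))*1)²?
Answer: 8464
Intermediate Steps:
(92 + (0*(-2))*1)² = (92 + 0*1)² = (92 + 0)² = 92² = 8464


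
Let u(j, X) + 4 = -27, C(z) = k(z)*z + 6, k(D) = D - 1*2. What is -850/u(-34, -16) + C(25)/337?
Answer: 304461/10447 ≈ 29.143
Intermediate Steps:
k(D) = -2 + D (k(D) = D - 2 = -2 + D)
C(z) = 6 + z*(-2 + z) (C(z) = (-2 + z)*z + 6 = z*(-2 + z) + 6 = 6 + z*(-2 + z))
u(j, X) = -31 (u(j, X) = -4 - 27 = -31)
-850/u(-34, -16) + C(25)/337 = -850/(-31) + (6 + 25*(-2 + 25))/337 = -850*(-1/31) + (6 + 25*23)*(1/337) = 850/31 + (6 + 575)*(1/337) = 850/31 + 581*(1/337) = 850/31 + 581/337 = 304461/10447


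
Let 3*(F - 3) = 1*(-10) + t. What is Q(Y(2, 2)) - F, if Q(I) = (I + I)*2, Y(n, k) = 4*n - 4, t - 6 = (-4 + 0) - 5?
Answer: 52/3 ≈ 17.333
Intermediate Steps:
t = -3 (t = 6 + ((-4 + 0) - 5) = 6 + (-4 - 5) = 6 - 9 = -3)
Y(n, k) = -4 + 4*n
Q(I) = 4*I (Q(I) = (2*I)*2 = 4*I)
F = -4/3 (F = 3 + (1*(-10) - 3)/3 = 3 + (-10 - 3)/3 = 3 + (1/3)*(-13) = 3 - 13/3 = -4/3 ≈ -1.3333)
Q(Y(2, 2)) - F = 4*(-4 + 4*2) - 1*(-4/3) = 4*(-4 + 8) + 4/3 = 4*4 + 4/3 = 16 + 4/3 = 52/3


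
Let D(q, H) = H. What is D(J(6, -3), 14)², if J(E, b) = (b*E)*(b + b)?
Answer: 196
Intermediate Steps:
J(E, b) = 2*E*b² (J(E, b) = (E*b)*(2*b) = 2*E*b²)
D(J(6, -3), 14)² = 14² = 196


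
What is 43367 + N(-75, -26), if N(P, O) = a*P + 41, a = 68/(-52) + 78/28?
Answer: 7880081/182 ≈ 43297.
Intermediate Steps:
a = 269/182 (a = 68*(-1/52) + 78*(1/28) = -17/13 + 39/14 = 269/182 ≈ 1.4780)
N(P, O) = 41 + 269*P/182 (N(P, O) = 269*P/182 + 41 = 41 + 269*P/182)
43367 + N(-75, -26) = 43367 + (41 + (269/182)*(-75)) = 43367 + (41 - 20175/182) = 43367 - 12713/182 = 7880081/182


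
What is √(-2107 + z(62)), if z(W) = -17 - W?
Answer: I*√2186 ≈ 46.755*I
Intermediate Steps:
√(-2107 + z(62)) = √(-2107 + (-17 - 1*62)) = √(-2107 + (-17 - 62)) = √(-2107 - 79) = √(-2186) = I*√2186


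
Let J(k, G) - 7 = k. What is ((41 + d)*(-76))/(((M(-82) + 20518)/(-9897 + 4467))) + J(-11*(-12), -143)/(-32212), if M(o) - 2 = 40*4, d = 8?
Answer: 16284157133/16653604 ≈ 977.82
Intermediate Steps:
M(o) = 162 (M(o) = 2 + 40*4 = 2 + 160 = 162)
J(k, G) = 7 + k
((41 + d)*(-76))/(((M(-82) + 20518)/(-9897 + 4467))) + J(-11*(-12), -143)/(-32212) = ((41 + 8)*(-76))/(((162 + 20518)/(-9897 + 4467))) + (7 - 11*(-12))/(-32212) = (49*(-76))/((20680/(-5430))) + (7 + 132)*(-1/32212) = -3724/(20680*(-1/5430)) + 139*(-1/32212) = -3724/(-2068/543) - 139/32212 = -3724*(-543/2068) - 139/32212 = 505533/517 - 139/32212 = 16284157133/16653604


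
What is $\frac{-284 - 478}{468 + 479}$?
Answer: $- \frac{762}{947} \approx -0.80465$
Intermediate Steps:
$\frac{-284 - 478}{468 + 479} = - \frac{762}{947}$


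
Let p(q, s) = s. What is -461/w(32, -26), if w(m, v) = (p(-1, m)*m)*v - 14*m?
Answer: 461/27072 ≈ 0.017029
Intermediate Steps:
w(m, v) = -14*m + v*m² (w(m, v) = (m*m)*v - 14*m = m²*v - 14*m = v*m² - 14*m = -14*m + v*m²)
-461/w(32, -26) = -461*1/(32*(-14 + 32*(-26))) = -461*1/(32*(-14 - 832)) = -461/(32*(-846)) = -461/(-27072) = -461*(-1/27072) = 461/27072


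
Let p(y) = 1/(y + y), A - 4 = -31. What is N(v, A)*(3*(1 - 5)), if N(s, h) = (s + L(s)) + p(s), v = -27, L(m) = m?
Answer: 5834/9 ≈ 648.22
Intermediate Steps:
A = -27 (A = 4 - 31 = -27)
p(y) = 1/(2*y)
N(s, h) = 1/(2*s) + 2*s (N(s, h) = (s + s) + 1/(2*s) = 2*s + 1/(2*s) = 1/(2*s) + 2*s)
N(v, A)*(3*(1 - 5)) = ((1/2)/(-27) + 2*(-27))*(3*(1 - 5)) = ((1/2)*(-1/27) - 54)*(3*(-4)) = (-1/54 - 54)*(-12) = -2917/54*(-12) = 5834/9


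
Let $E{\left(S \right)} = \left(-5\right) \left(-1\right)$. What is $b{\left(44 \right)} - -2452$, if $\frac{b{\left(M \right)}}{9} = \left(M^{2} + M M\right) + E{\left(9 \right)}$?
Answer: $37345$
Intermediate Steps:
$E{\left(S \right)} = 5$
$b{\left(M \right)} = 45 + 18 M^{2}$ ($b{\left(M \right)} = 9 \left(\left(M^{2} + M M\right) + 5\right) = 9 \left(\left(M^{2} + M^{2}\right) + 5\right) = 9 \left(2 M^{2} + 5\right) = 9 \left(5 + 2 M^{2}\right) = 45 + 18 M^{2}$)
$b{\left(44 \right)} - -2452 = \left(45 + 18 \cdot 44^{2}\right) - -2452 = \left(45 + 18 \cdot 1936\right) + 2452 = \left(45 + 34848\right) + 2452 = 34893 + 2452 = 37345$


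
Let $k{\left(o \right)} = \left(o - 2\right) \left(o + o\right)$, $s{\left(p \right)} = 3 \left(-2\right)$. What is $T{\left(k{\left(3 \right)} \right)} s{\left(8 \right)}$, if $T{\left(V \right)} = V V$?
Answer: $-216$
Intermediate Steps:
$s{\left(p \right)} = -6$
$k{\left(o \right)} = 2 o \left(-2 + o\right)$ ($k{\left(o \right)} = \left(-2 + o\right) 2 o = 2 o \left(-2 + o\right)$)
$T{\left(V \right)} = V^{2}$
$T{\left(k{\left(3 \right)} \right)} s{\left(8 \right)} = \left(2 \cdot 3 \left(-2 + 3\right)\right)^{2} \left(-6\right) = \left(2 \cdot 3 \cdot 1\right)^{2} \left(-6\right) = 6^{2} \left(-6\right) = 36 \left(-6\right) = -216$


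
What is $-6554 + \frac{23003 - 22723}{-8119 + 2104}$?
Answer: $- \frac{7884518}{1203} \approx -6554.0$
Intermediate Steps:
$-6554 + \frac{23003 - 22723}{-8119 + 2104} = -6554 + \frac{280}{-6015} = -6554 + 280 \left(- \frac{1}{6015}\right) = -6554 - \frac{56}{1203} = - \frac{7884518}{1203}$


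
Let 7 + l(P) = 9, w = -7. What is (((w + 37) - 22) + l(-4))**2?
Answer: 100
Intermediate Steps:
l(P) = 2 (l(P) = -7 + 9 = 2)
(((w + 37) - 22) + l(-4))**2 = (((-7 + 37) - 22) + 2)**2 = ((30 - 22) + 2)**2 = (8 + 2)**2 = 10**2 = 100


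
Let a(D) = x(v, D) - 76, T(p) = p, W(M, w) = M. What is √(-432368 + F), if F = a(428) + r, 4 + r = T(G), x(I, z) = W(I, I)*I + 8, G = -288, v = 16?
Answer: 2*I*√108118 ≈ 657.63*I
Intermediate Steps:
x(I, z) = 8 + I² (x(I, z) = I*I + 8 = I² + 8 = 8 + I²)
a(D) = 188 (a(D) = (8 + 16²) - 76 = (8 + 256) - 76 = 264 - 76 = 188)
r = -292 (r = -4 - 288 = -292)
F = -104 (F = 188 - 292 = -104)
√(-432368 + F) = √(-432368 - 104) = √(-432472) = 2*I*√108118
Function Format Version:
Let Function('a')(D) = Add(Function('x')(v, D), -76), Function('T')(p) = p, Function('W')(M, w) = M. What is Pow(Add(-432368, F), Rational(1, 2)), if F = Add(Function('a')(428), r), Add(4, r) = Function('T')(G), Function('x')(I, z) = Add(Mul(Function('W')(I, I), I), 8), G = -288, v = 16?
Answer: Mul(2, I, Pow(108118, Rational(1, 2))) ≈ Mul(657.63, I)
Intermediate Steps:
Function('x')(I, z) = Add(8, Pow(I, 2)) (Function('x')(I, z) = Add(Mul(I, I), 8) = Add(Pow(I, 2), 8) = Add(8, Pow(I, 2)))
Function('a')(D) = 188 (Function('a')(D) = Add(Add(8, Pow(16, 2)), -76) = Add(Add(8, 256), -76) = Add(264, -76) = 188)
r = -292 (r = Add(-4, -288) = -292)
F = -104 (F = Add(188, -292) = -104)
Pow(Add(-432368, F), Rational(1, 2)) = Pow(Add(-432368, -104), Rational(1, 2)) = Pow(-432472, Rational(1, 2)) = Mul(2, I, Pow(108118, Rational(1, 2)))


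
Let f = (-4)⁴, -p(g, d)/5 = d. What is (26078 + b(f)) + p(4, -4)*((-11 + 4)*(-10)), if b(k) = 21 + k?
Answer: 27755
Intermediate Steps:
p(g, d) = -5*d
f = 256
(26078 + b(f)) + p(4, -4)*((-11 + 4)*(-10)) = (26078 + (21 + 256)) + (-5*(-4))*((-11 + 4)*(-10)) = (26078 + 277) + 20*(-7*(-10)) = 26355 + 20*70 = 26355 + 1400 = 27755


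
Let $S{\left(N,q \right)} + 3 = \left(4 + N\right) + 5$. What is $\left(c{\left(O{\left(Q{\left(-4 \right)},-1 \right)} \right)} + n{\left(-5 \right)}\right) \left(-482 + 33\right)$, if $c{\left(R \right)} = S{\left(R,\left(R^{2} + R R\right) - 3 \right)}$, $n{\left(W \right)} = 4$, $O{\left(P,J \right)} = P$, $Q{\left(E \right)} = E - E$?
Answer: $-4490$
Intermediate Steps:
$Q{\left(E \right)} = 0$
$S{\left(N,q \right)} = 6 + N$ ($S{\left(N,q \right)} = -3 + \left(\left(4 + N\right) + 5\right) = -3 + \left(9 + N\right) = 6 + N$)
$c{\left(R \right)} = 6 + R$
$\left(c{\left(O{\left(Q{\left(-4 \right)},-1 \right)} \right)} + n{\left(-5 \right)}\right) \left(-482 + 33\right) = \left(\left(6 + 0\right) + 4\right) \left(-482 + 33\right) = \left(6 + 4\right) \left(-449\right) = 10 \left(-449\right) = -4490$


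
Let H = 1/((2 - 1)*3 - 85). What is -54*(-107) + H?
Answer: 473795/82 ≈ 5778.0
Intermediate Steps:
H = -1/82 (H = 1/(1*3 - 85) = 1/(3 - 85) = 1/(-82) = -1/82 ≈ -0.012195)
-54*(-107) + H = -54*(-107) - 1/82 = 5778 - 1/82 = 473795/82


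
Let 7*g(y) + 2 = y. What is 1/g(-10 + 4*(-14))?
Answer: -7/68 ≈ -0.10294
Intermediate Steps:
g(y) = -2/7 + y/7
1/g(-10 + 4*(-14)) = 1/(-2/7 + (-10 + 4*(-14))/7) = 1/(-2/7 + (-10 - 56)/7) = 1/(-2/7 + (⅐)*(-66)) = 1/(-2/7 - 66/7) = 1/(-68/7) = -7/68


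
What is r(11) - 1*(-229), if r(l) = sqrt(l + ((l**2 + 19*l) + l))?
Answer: 229 + 4*sqrt(22) ≈ 247.76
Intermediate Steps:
r(l) = sqrt(l**2 + 21*l) (r(l) = sqrt(l + (l**2 + 20*l)) = sqrt(l**2 + 21*l))
r(11) - 1*(-229) = sqrt(11*(21 + 11)) - 1*(-229) = sqrt(11*32) + 229 = sqrt(352) + 229 = 4*sqrt(22) + 229 = 229 + 4*sqrt(22)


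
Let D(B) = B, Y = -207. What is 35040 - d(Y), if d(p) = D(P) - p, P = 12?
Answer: 34821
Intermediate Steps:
d(p) = 12 - p
35040 - d(Y) = 35040 - (12 - 1*(-207)) = 35040 - (12 + 207) = 35040 - 1*219 = 35040 - 219 = 34821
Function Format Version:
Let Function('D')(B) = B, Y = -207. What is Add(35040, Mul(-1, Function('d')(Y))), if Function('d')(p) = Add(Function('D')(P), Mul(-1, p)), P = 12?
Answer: 34821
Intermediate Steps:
Function('d')(p) = Add(12, Mul(-1, p))
Add(35040, Mul(-1, Function('d')(Y))) = Add(35040, Mul(-1, Add(12, Mul(-1, -207)))) = Add(35040, Mul(-1, Add(12, 207))) = Add(35040, Mul(-1, 219)) = Add(35040, -219) = 34821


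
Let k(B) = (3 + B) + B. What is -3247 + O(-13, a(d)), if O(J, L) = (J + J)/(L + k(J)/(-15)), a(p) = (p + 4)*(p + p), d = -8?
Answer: -3192191/983 ≈ -3247.4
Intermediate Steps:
k(B) = 3 + 2*B
a(p) = 2*p*(4 + p) (a(p) = (4 + p)*(2*p) = 2*p*(4 + p))
O(J, L) = 2*J/(-⅕ + L - 2*J/15) (O(J, L) = (J + J)/(L + (3 + 2*J)/(-15)) = (2*J)/(L + (3 + 2*J)*(-1/15)) = (2*J)/(L + (-⅕ - 2*J/15)) = (2*J)/(-⅕ + L - 2*J/15) = 2*J/(-⅕ + L - 2*J/15))
-3247 + O(-13, a(d)) = -3247 - 30*(-13)/(3 - 30*(-8)*(4 - 8) + 2*(-13)) = -3247 - 30*(-13)/(3 - 30*(-8)*(-4) - 26) = -3247 - 30*(-13)/(3 - 15*64 - 26) = -3247 - 30*(-13)/(3 - 960 - 26) = -3247 - 30*(-13)/(-983) = -3247 - 30*(-13)*(-1/983) = -3247 - 390/983 = -3192191/983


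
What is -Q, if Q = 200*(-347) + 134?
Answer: 69266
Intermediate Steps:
Q = -69266 (Q = -69400 + 134 = -69266)
-Q = -1*(-69266) = 69266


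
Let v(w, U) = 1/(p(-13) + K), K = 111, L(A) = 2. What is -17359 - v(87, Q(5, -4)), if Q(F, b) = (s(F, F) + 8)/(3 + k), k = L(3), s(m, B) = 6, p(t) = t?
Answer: -1701183/98 ≈ -17359.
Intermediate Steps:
k = 2
Q(F, b) = 14/5 (Q(F, b) = (6 + 8)/(3 + 2) = 14/5)
v(w, U) = 1/98 (v(w, U) = 1/(-13 + 111) = 1/98)
-17359 - v(87, Q(5, -4)) = -17359 - 1*1/98 = -17359 - 1/98 = -1701183/98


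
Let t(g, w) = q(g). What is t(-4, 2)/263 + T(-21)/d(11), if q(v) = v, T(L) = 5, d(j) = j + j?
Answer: 1227/5786 ≈ 0.21206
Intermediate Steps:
d(j) = 2*j
t(g, w) = g
t(-4, 2)/263 + T(-21)/d(11) = -4/263 + 5/((2*11)) = -4*1/263 + 5/22 = -4/263 + 5*(1/22) = -4/263 + 5/22 = 1227/5786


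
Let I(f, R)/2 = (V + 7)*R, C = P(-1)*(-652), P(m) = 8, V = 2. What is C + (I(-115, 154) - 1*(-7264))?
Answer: 4820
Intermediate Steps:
C = -5216 (C = 8*(-652) = -5216)
I(f, R) = 18*R (I(f, R) = 2*((2 + 7)*R) = 2*(9*R) = 18*R)
C + (I(-115, 154) - 1*(-7264)) = -5216 + (18*154 - 1*(-7264)) = -5216 + (2772 + 7264) = -5216 + 10036 = 4820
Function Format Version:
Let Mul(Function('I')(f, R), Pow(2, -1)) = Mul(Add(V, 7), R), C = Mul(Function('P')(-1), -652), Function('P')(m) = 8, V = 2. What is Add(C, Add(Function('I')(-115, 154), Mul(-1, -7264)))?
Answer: 4820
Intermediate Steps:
C = -5216 (C = Mul(8, -652) = -5216)
Function('I')(f, R) = Mul(18, R) (Function('I')(f, R) = Mul(2, Mul(Add(2, 7), R)) = Mul(2, Mul(9, R)) = Mul(18, R))
Add(C, Add(Function('I')(-115, 154), Mul(-1, -7264))) = Add(-5216, Add(Mul(18, 154), Mul(-1, -7264))) = Add(-5216, Add(2772, 7264)) = Add(-5216, 10036) = 4820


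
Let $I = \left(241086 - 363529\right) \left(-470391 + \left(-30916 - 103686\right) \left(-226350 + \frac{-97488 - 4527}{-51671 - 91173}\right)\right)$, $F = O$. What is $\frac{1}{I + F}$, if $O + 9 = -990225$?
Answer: $- \frac{5494}{20494935375327645609} \approx -2.6807 \cdot 10^{-16}$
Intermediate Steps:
$O = -990234$ ($O = -9 - 990225 = -990234$)
$F = -990234$
$I = - \frac{20494935369887300013}{5494}$ ($I = - 122443 \left(-470391 - 134602 \left(-226350 - \frac{102015}{-142844}\right)\right) = - 122443 \left(-470391 - 134602 \left(-226350 - - \frac{102015}{142844}\right)\right) = - 122443 \left(-470391 - 134602 \left(-226350 + \frac{102015}{142844}\right)\right) = - 122443 \left(-470391 - - \frac{167386063742145}{5494}\right) = - 122443 \left(-470391 + \frac{167386063742145}{5494}\right) = \left(-122443\right) \frac{167383479413991}{5494} = - \frac{20494935369887300013}{5494} \approx -3.7304 \cdot 10^{15}$)
$\frac{1}{I + F} = \frac{1}{- \frac{20494935369887300013}{5494} - 990234} = \frac{1}{- \frac{20494935375327645609}{5494}} = - \frac{5494}{20494935375327645609}$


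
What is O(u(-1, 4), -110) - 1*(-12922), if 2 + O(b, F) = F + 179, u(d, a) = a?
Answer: 12989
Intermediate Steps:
O(b, F) = 177 + F (O(b, F) = -2 + (F + 179) = -2 + (179 + F) = 177 + F)
O(u(-1, 4), -110) - 1*(-12922) = (177 - 110) - 1*(-12922) = 67 + 12922 = 12989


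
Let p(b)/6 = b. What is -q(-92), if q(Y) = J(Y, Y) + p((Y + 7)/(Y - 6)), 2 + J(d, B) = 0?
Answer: -157/49 ≈ -3.2041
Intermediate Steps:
J(d, B) = -2 (J(d, B) = -2 + 0 = -2)
p(b) = 6*b
q(Y) = -2 + 6*(7 + Y)/(-6 + Y) (q(Y) = -2 + 6*((Y + 7)/(Y - 6)) = -2 + 6*((7 + Y)/(-6 + Y)) = -2 + 6*(7 + Y)/(-6 + Y))
-q(-92) = -2*(27 + 2*(-92))/(-6 - 92) = -2*(27 - 184)/(-98) = -2*(-1)*(-157)/98 = -1*157/49 = -157/49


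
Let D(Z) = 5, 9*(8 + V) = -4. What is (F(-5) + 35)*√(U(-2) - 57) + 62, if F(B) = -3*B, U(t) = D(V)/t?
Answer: 62 + 25*I*√238 ≈ 62.0 + 385.68*I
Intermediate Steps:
V = -76/9 (V = -8 + (⅑)*(-4) = -8 - 4/9 = -76/9 ≈ -8.4444)
U(t) = 5/t
(F(-5) + 35)*√(U(-2) - 57) + 62 = (-3*(-5) + 35)*√(5/(-2) - 57) + 62 = (15 + 35)*√(5*(-½) - 57) + 62 = 50*√(-5/2 - 57) + 62 = 50*√(-119/2) + 62 = 50*(I*√238/2) + 62 = 25*I*√238 + 62 = 62 + 25*I*√238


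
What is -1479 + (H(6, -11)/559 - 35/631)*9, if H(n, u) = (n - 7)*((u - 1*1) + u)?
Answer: -521731659/352729 ≈ -1479.1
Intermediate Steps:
H(n, u) = (-1 + 2*u)*(-7 + n) (H(n, u) = (-7 + n)*((u - 1) + u) = (-7 + n)*((-1 + u) + u) = (-7 + n)*(-1 + 2*u) = (-1 + 2*u)*(-7 + n))
-1479 + (H(6, -11)/559 - 35/631)*9 = -1479 + ((7 - 1*6 - 14*(-11) + 2*6*(-11))/559 - 35/631)*9 = -1479 + ((7 - 6 + 154 - 132)*(1/559) - 35*1/631)*9 = -1479 + (23*(1/559) - 35/631)*9 = -1479 + (23/559 - 35/631)*9 = -1479 - 5052/352729*9 = -1479 - 45468/352729 = -521731659/352729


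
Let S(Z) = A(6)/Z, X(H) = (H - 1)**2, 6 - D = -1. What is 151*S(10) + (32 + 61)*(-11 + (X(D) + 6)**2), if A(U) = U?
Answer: 815598/5 ≈ 1.6312e+5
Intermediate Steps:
D = 7 (D = 6 - 1*(-1) = 6 + 1 = 7)
X(H) = (-1 + H)**2
S(Z) = 6/Z
151*S(10) + (32 + 61)*(-11 + (X(D) + 6)**2) = 151*(6/10) + (32 + 61)*(-11 + ((-1 + 7)**2 + 6)**2) = 151*(6*(1/10)) + 93*(-11 + (6**2 + 6)**2) = 151*(3/5) + 93*(-11 + (36 + 6)**2) = 453/5 + 93*(-11 + 42**2) = 453/5 + 93*(-11 + 1764) = 453/5 + 93*1753 = 453/5 + 163029 = 815598/5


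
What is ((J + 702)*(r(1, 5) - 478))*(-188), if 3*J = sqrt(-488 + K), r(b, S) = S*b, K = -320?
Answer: 62424648 + 177848*I*sqrt(202)/3 ≈ 6.2425e+7 + 8.4257e+5*I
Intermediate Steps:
J = 2*I*sqrt(202)/3 (J = sqrt(-488 - 320)/3 = sqrt(-808)/3 = (2*I*sqrt(202))/3 = 2*I*sqrt(202)/3 ≈ 9.4751*I)
((J + 702)*(r(1, 5) - 478))*(-188) = ((2*I*sqrt(202)/3 + 702)*(5*1 - 478))*(-188) = ((702 + 2*I*sqrt(202)/3)*(5 - 478))*(-188) = ((702 + 2*I*sqrt(202)/3)*(-473))*(-188) = (-332046 - 946*I*sqrt(202)/3)*(-188) = 62424648 + 177848*I*sqrt(202)/3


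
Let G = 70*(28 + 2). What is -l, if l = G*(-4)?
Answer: 8400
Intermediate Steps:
G = 2100 (G = 70*30 = 2100)
l = -8400 (l = 2100*(-4) = -8400)
-l = -1*(-8400) = 8400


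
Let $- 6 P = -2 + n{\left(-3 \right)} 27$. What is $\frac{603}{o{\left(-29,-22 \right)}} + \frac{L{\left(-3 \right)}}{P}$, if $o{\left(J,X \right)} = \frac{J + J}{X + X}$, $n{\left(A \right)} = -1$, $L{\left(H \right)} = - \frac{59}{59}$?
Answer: $\frac{13260}{29} \approx 457.24$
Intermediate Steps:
$L{\left(H \right)} = -1$ ($L{\left(H \right)} = \left(-59\right) \frac{1}{59} = -1$)
$P = \frac{29}{6}$ ($P = - \frac{-2 - 27}{6} = \left(- \frac{1}{6}\right) \left(-29\right) = \frac{29}{6} \approx 4.8333$)
$o{\left(J,X \right)} = \frac{J}{X}$ ($o{\left(J,X \right)} = \frac{2 J}{2 X} = 2 J \frac{1}{2 X} = \frac{J}{X}$)
$\frac{603}{o{\left(-29,-22 \right)}} + \frac{L{\left(-3 \right)}}{P} = \frac{603}{\left(-29\right) \frac{1}{-22}} - \frac{1}{\frac{29}{6}} = \frac{603}{\left(-29\right) \left(- \frac{1}{22}\right)} - \frac{6}{29} = \frac{603}{\frac{29}{22}} - \frac{6}{29} = 603 \cdot \frac{22}{29} - \frac{6}{29} = \frac{13266}{29} - \frac{6}{29} = \frac{13260}{29}$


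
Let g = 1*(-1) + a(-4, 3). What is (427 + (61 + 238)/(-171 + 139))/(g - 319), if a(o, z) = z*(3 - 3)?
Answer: -2673/2048 ≈ -1.3052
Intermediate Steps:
a(o, z) = 0 (a(o, z) = z*0 = 0)
g = -1 (g = 1*(-1) + 0 = -1 + 0 = -1)
(427 + (61 + 238)/(-171 + 139))/(g - 319) = (427 + (61 + 238)/(-171 + 139))/(-1 - 319) = (427 + 299/(-32))/(-320) = (427 + 299*(-1/32))*(-1/320) = (427 - 299/32)*(-1/320) = (13365/32)*(-1/320) = -2673/2048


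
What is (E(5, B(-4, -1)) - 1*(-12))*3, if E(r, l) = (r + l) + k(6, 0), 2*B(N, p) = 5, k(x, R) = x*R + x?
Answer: 153/2 ≈ 76.500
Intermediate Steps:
k(x, R) = x + R*x (k(x, R) = R*x + x = x + R*x)
B(N, p) = 5/2 (B(N, p) = (½)*5 = 5/2)
E(r, l) = 6 + l + r (E(r, l) = (r + l) + 6*(1 + 0) = (l + r) + 6*1 = (l + r) + 6 = 6 + l + r)
(E(5, B(-4, -1)) - 1*(-12))*3 = ((6 + 5/2 + 5) - 1*(-12))*3 = (27/2 + 12)*3 = (51/2)*3 = 153/2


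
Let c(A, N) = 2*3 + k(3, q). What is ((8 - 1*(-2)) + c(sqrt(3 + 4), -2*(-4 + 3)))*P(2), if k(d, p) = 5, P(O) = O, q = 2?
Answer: 42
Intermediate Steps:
c(A, N) = 11 (c(A, N) = 2*3 + 5 = 6 + 5 = 11)
((8 - 1*(-2)) + c(sqrt(3 + 4), -2*(-4 + 3)))*P(2) = ((8 - 1*(-2)) + 11)*2 = ((8 + 2) + 11)*2 = (10 + 11)*2 = 21*2 = 42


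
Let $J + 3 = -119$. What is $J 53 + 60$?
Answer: $-6406$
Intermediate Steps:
$J = -122$ ($J = -3 - 119 = -122$)
$J 53 + 60 = \left(-122\right) 53 + 60 = -6466 + 60 = -6406$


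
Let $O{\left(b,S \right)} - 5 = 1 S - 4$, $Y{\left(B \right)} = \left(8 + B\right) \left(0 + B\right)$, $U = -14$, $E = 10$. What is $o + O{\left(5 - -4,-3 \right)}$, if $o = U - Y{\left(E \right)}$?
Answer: $-196$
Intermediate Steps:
$Y{\left(B \right)} = B \left(8 + B\right)$ ($Y{\left(B \right)} = \left(8 + B\right) B = B \left(8 + B\right)$)
$O{\left(b,S \right)} = 1 + S$ ($O{\left(b,S \right)} = 5 + \left(1 S - 4\right) = 5 + \left(S - 4\right) = 5 + \left(-4 + S\right) = 1 + S$)
$o = -194$ ($o = -14 - 10 \left(8 + 10\right) = -14 - 10 \cdot 18 = -14 - 180 = -194$)
$o + O{\left(5 - -4,-3 \right)} = -194 + \left(1 - 3\right) = -194 - 2 = -196$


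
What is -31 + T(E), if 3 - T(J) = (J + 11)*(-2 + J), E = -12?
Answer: -42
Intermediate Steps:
T(J) = 3 - (-2 + J)*(11 + J) (T(J) = 3 - (J + 11)*(-2 + J) = 3 - (11 + J)*(-2 + J) = 3 - (-2 + J)*(11 + J))
-31 + T(E) = -31 + (25 - 1*(-12)**2 - 9*(-12)) = -31 + (25 - 1*144 + 108) = -31 + (25 - 144 + 108) = -31 - 11 = -42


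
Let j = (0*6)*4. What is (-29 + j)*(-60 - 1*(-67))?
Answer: -203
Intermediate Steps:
j = 0 (j = 0*4 = 0)
(-29 + j)*(-60 - 1*(-67)) = (-29 + 0)*(-60 - 1*(-67)) = -29*(-60 + 67) = -29*7 = -203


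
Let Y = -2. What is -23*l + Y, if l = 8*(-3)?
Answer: 550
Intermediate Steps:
l = -24
-23*l + Y = -23*(-24) - 2 = 552 - 2 = 550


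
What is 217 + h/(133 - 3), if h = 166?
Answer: 14188/65 ≈ 218.28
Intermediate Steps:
217 + h/(133 - 3) = 217 + 166/(133 - 3) = 217 + 166/130 = 217 + 166*(1/130) = 217 + 83/65 = 14188/65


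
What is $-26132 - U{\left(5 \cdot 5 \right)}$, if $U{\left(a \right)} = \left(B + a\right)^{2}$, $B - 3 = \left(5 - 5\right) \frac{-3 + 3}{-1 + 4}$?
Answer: $-26916$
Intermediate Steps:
$B = 3$ ($B = 3 + \left(5 - 5\right) \frac{-3 + 3}{-1 + 4} = 3 + 0 \cdot \frac{0}{3} = 3 + 0 \cdot 0 \cdot \frac{1}{3} = 3 + 0 \cdot 0 = 3 + 0 = 3$)
$U{\left(a \right)} = \left(3 + a\right)^{2}$
$-26132 - U{\left(5 \cdot 5 \right)} = -26132 - \left(3 + 5 \cdot 5\right)^{2} = -26132 - \left(3 + 25\right)^{2} = -26132 - 28^{2} = -26132 - 784 = -26916$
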